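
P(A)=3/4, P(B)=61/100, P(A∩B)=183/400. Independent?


P(A)×P(B) = 183/400
P(A∩B) = 183/400
Equal ✓ → Independent

Yes, independent


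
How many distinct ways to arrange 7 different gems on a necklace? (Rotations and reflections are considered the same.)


Free circular arrangements: rotations and reflections both identified.
(n-1)!/2 = 6!/2 = 720/2 = 360

360


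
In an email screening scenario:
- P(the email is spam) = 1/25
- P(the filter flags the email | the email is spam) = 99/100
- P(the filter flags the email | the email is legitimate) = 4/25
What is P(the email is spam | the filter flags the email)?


Using Bayes' theorem:
P(A|B) = P(B|A)·P(A) / P(B)

P(the filter flags the email) = 99/100 × 1/25 + 4/25 × 24/25
= 99/2500 + 96/625 = 483/2500

P(the email is spam|the filter flags the email) = (99/2500) / (483/2500) = 33/161

P(the email is spam|the filter flags the email) = 33/161 ≈ 20.50%


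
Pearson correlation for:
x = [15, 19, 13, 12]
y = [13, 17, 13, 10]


n=4, Σx=59, Σy=53, Σxy=807, Σx²=899, Σy²=727
r = (4×807 - 59×53)/√((4×899 - 59²)(4×727 - 53²))
= 101/√(115×99) = 101/√11385 ≈ 101/106.7005 ≈ 0.9466

r ≈ 0.9466


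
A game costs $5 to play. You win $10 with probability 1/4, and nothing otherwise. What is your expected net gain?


E[gain] = (10-5)×1/4 + (-5)×3/4
= 5/4 - 15/4 = -5/2

Expected net gain = $-5/2 ≈ $-2.50


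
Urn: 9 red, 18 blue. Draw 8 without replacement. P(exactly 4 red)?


Hypergeometric: C(9,4)×C(18,4)/C(27,8)
= 126×3060/2220075 = 2856/16445

P(X=4) = 2856/16445 ≈ 17.37%


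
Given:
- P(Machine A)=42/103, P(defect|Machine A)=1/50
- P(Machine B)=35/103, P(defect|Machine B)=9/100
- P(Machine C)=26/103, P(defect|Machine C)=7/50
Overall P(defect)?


P(B) = Σ P(B|Aᵢ)×P(Aᵢ)
  1/50×42/103 = 21/2575
  9/100×35/103 = 63/2060
  7/50×26/103 = 91/2575
Sum = 763/10300

P(defect) = 763/10300 ≈ 7.41%


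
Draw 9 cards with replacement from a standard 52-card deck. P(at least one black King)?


P(not a black King) = 50/52 = 25/26
P(none in 9 draws) = (25/26)^9 = 3814697265625/5429503678976
P(≥1 black King) = 1 - 3814697265625/5429503678976 = 1614806413351/5429503678976

P = 1614806413351/5429503678976 ≈ 29.74%


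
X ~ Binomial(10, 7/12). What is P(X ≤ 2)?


P(X ≤ 2) = Σ P(X=i) for i=0..2
P(X=0) = 9765625/61917364224
P(X=1) = 68359375/30958682112
P(X=2) = 95703125/6879707136
Sum = 83984375/5159780352

P(X ≤ 2) = 83984375/5159780352 ≈ 1.63%


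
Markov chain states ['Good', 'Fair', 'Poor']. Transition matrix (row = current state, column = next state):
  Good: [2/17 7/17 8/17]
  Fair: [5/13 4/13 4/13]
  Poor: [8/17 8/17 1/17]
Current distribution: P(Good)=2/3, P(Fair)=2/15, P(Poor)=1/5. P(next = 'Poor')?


P(next=Poor) = Σᵢ P(now=i)×P(i→Poor)
= 2/3×8/17 + 2/15×4/13 + 1/5×1/17
= 16/51 + 8/195 + 1/85 = 81/221

P = 81/221 ≈ 0.3665


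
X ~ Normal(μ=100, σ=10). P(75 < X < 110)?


z₁=(75-100)/10=-2.5, z₂=(110-100)/10=1.0
P = Φ(1.0) - Φ(-2.5) = 0.841345 - 0.006210 = 0.835135 ≈ 0.8351

P(75 < X < 110) ≈ 0.8351


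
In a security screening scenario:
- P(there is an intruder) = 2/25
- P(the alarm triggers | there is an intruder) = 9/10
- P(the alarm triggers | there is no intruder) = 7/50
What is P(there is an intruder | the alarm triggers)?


Using Bayes' theorem:
P(A|B) = P(B|A)·P(A) / P(B)

P(the alarm triggers) = 9/10 × 2/25 + 7/50 × 23/25
= 9/125 + 161/1250 = 251/1250

P(there is an intruder|the alarm triggers) = (9/125) / (251/1250) = 90/251

P(there is an intruder|the alarm triggers) = 90/251 ≈ 35.86%


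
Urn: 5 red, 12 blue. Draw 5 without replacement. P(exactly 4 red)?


Hypergeometric: C(5,4)×C(12,1)/C(17,5)
= 5×12/6188 = 15/1547

P(X=4) = 15/1547 ≈ 0.97%


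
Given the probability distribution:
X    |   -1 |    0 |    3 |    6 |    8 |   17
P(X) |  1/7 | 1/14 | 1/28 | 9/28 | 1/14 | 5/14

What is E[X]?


E[X] = Σ x·P(X=x)
= (-1)×(1/7) + (0)×(1/14) + (3)×(1/28) + (6)×(9/28) + (8)×(1/14) + (17)×(5/14)
= 239/28

E[X] = 239/28


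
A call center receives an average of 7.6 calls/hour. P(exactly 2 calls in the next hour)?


Poisson(λ=7.6): P(X=2) = e^(-λ)×λ^k/k!
= e^(-7.6) × 7.6^2 / 2!
≈ 0.0005004514334 × 57.76 / 2 ≈ 0.014453

P(X=2) ≈ 0.014453 ≈ 1.45%


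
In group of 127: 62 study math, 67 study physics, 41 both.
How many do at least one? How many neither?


|A∪B| = 62+67-41 = 88
Neither = 127-88 = 39

At least one: 88; Neither: 39


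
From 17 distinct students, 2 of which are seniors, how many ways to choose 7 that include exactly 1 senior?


Choose 1 of the 2 seniors and 6 of the other 15 students:
C(2,1)×C(15,6) = 2×5005 = 10010

10010


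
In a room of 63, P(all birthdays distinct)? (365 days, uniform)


P(all different) = Π(365-i)/365 for i=0..62
= (365/365)×(364/365)×...×(303/365)
= 0.003396

P ≈ 0.0034 ≈ 0.34%


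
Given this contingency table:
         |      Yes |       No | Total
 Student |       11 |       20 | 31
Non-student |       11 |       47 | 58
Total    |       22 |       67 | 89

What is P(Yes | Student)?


P(Yes | Student) = 11/(11+20) = 11/31

P(Yes|Student) = 11/31 ≈ 35.48%


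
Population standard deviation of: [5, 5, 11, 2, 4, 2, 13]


Mean = 42/7 = 6
  (5-6)²=1
  (5-6)²=1
  (11-6)²=25
  (2-6)²=16
  (4-6)²=4
  (2-6)²=16
  (13-6)²=49
Σ(x-μ)² = 112
σ² = 112/7 = 16

σ = √(16) ≈ 4.0000


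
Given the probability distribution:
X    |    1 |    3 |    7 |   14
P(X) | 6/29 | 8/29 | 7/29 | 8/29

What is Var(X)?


E[X] = 191/29
E[X²] = 1989/29
Var(X) = E[X²] - (E[X])² = 1989/29 - 36481/841 = 21200/841

Var(X) = 21200/841 ≈ 25.2081


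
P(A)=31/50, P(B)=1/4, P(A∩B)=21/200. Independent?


P(A)×P(B) = 31/200
P(A∩B) = 21/200
Not equal → NOT independent

No, not independent


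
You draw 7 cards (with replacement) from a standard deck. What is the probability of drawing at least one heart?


P(not a heart) = 39/52 = 3/4
P(none in 7 draws) = (3/4)^7 = 2187/16384
P(≥1 heart) = 1 - 2187/16384 = 14197/16384

P = 14197/16384 ≈ 86.65%


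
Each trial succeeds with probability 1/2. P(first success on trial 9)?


Geometric: P(X=9) = (1-p)^(k-1)×p = (1/2)^8×1/2 = 1/512

P(X=9) = 1/512 ≈ 0.20%


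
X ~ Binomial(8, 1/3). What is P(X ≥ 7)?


P(X ≥ 7) = Σ P(X=i) for i=7..8
P(X=7) = 16/6561
P(X=8) = 1/6561
Sum = 17/6561

P(X ≥ 7) = 17/6561 ≈ 0.26%


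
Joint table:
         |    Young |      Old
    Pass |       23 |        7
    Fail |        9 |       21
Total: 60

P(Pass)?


P(Pass) = (23+7)/60 = 30/60 = 1/2

P(Pass) = 1/2 ≈ 50.00%


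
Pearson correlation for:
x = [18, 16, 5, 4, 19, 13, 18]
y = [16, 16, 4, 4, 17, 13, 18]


n=7, Σx=93, Σy=88, Σxy=1396, Σx²=1475, Σy²=1326
r = (7×1396 - 93×88)/√((7×1475 - 93²)(7×1326 - 88²))
= 1588/√(1676×1538) = 1588/√2577688 ≈ 1588/1605.5180 ≈ 0.9891

r ≈ 0.9891


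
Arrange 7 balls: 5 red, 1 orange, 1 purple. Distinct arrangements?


7!/(5!×1!×1!) = 42

42


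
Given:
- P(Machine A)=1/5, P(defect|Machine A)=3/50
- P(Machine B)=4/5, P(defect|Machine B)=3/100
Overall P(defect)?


P(B) = Σ P(B|Aᵢ)×P(Aᵢ)
  3/50×1/5 = 3/250
  3/100×4/5 = 3/125
Sum = 9/250

P(defect) = 9/250 ≈ 3.60%


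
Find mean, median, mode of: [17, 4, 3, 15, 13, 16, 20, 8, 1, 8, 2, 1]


Sorted: [1, 1, 2, 3, 4, 8, 8, 13, 15, 16, 17, 20]
Mean = 108/12 = 9
Median = 8
Freq: {17: 1, 4: 1, 3: 1, 15: 1, 13: 1, 16: 1, 20: 1, 8: 2, 1: 2, 2: 1}
Mode: [1, 8]

Mean=9, Median=8, Mode=[1, 8]


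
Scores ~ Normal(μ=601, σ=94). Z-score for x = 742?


z = (x - μ)/σ = (742 - 601)/94 = 1.5

z = 1.5


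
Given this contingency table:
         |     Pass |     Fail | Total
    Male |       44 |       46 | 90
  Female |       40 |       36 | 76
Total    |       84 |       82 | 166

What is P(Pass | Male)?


P(Pass | Male) = 44/(44+46) = 44/90 = 22/45

P(Pass|Male) = 22/45 ≈ 48.89%


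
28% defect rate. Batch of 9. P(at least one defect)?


P(all good) = (18/25)^9 = 198359290368/3814697265625
P(≥1 defect) = 3616337975257/3814697265625

P = 3616337975257/3814697265625 ≈ 94.80%


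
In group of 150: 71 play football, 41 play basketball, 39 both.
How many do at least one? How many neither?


|A∪B| = 71+41-39 = 73
Neither = 150-73 = 77

At least one: 73; Neither: 77


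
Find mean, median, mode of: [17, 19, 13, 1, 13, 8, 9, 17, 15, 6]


Sorted: [1, 6, 8, 9, 13, 13, 15, 17, 17, 19]
Mean = 118/10 = 59/5
Median = 13
Freq: {17: 2, 19: 1, 13: 2, 1: 1, 8: 1, 9: 1, 15: 1, 6: 1}
Mode: [13, 17]

Mean=59/5, Median=13, Mode=[13, 17]


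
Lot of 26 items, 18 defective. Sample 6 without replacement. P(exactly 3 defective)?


Hypergeometric: C(18,3)×C(8,3)/C(26,6)
= 816×56/230230 = 3264/16445

P(X=3) = 3264/16445 ≈ 19.85%


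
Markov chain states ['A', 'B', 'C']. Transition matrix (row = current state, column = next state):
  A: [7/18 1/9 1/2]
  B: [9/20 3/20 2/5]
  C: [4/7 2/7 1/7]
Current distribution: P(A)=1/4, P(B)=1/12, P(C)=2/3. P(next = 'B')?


P(next=B) = Σᵢ P(now=i)×P(i→B)
= 1/4×1/9 + 1/12×3/20 + 2/3×2/7
= 1/36 + 1/80 + 4/21 = 1163/5040

P = 1163/5040 ≈ 0.2308


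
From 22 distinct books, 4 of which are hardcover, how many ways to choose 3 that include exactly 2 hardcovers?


Choose 2 of the 4 hardcovers and 1 of the other 18 books:
C(4,2)×C(18,1) = 6×18 = 108

108


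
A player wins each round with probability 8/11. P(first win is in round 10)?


Geometric: P(X=10) = (1-p)^(k-1)×p = (3/11)^9×8/11 = 157464/25937424601

P(X=10) = 157464/25937424601 ≈ 0.00%


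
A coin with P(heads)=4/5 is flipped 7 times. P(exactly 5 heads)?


Binomial: P(X=5) = C(7,5)×p^5×(1-p)^2
= 21 × 1024/3125 × 1/25 = 21504/78125

P(X=5) = 21504/78125 ≈ 27.53%


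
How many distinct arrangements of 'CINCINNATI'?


Letters: 10, freq: {'C': 2, 'I': 3, 'N': 3, 'A': 1, 'T': 1}
10!/(2!×3!×3!×1!×1!) = 3628800/72 = 50400

50400


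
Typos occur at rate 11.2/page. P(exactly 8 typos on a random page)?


Poisson(λ=11.2): P(X=8) = e^(-λ)×λ^k/k!
= e^(-11.2) × 11.2^8 / 8!
≈ 1.367419607e-05 × 247596317.629 / 40320 ≈ 0.083970

P(X=8) ≈ 0.083970 ≈ 8.40%


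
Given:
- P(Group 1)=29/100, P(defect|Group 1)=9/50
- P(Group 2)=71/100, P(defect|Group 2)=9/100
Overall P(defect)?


P(B) = Σ P(B|Aᵢ)×P(Aᵢ)
  9/50×29/100 = 261/5000
  9/100×71/100 = 639/10000
Sum = 1161/10000

P(defect) = 1161/10000 ≈ 11.61%


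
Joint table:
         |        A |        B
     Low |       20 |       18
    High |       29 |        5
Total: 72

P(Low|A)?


P(Low|A) = 20/(20+29) = 20/49

P = 20/49 ≈ 40.82%


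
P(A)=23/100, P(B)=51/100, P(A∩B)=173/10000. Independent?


P(A)×P(B) = 1173/10000
P(A∩B) = 173/10000
Not equal → NOT independent

No, not independent


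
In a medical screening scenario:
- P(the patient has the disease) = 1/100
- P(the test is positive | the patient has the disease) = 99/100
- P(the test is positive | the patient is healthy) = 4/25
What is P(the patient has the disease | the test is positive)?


Using Bayes' theorem:
P(A|B) = P(B|A)·P(A) / P(B)

P(the test is positive) = 99/100 × 1/100 + 4/25 × 99/100
= 99/10000 + 99/625 = 1683/10000

P(the patient has the disease|the test is positive) = (99/10000) / (1683/10000) = 1/17

P(the patient has the disease|the test is positive) = 1/17 ≈ 5.88%


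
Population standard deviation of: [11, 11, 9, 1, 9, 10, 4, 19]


Mean = 74/8 = 37/4
  (11-37/4)²=49/16
  (11-37/4)²=49/16
  (9-37/4)²=1/16
  (1-37/4)²=1089/16
  (9-37/4)²=1/16
  (10-37/4)²=9/16
  (4-37/4)²=441/16
  (19-37/4)²=1521/16
Σ(x-μ)² = 395/2
σ² = (395/2)/8 = 395/16

σ = √(395/16) ≈ 4.9687


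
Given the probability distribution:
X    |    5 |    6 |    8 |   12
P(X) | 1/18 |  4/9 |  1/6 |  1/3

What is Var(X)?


E[X] = 149/18
E[X²] = 1369/18
Var(X) = E[X²] - (E[X])² = 1369/18 - 22201/324 = 2441/324

Var(X) = 2441/324 ≈ 7.5340


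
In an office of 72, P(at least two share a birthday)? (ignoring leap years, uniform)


P(all different) = Π(365-i)/365 for i=0..71
= 0.000547
P(match) = 1 - 0.000547 = 0.999453

P ≈ 0.9995 ≈ 99.95%


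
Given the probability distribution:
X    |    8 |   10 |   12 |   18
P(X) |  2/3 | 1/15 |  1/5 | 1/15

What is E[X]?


E[X] = Σ x·P(X=x)
= (8)×(2/3) + (10)×(1/15) + (12)×(1/5) + (18)×(1/15)
= 48/5

E[X] = 48/5


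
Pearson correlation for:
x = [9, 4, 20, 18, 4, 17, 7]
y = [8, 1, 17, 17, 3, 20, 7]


n=7, Σx=79, Σy=73, Σxy=1123, Σx²=1175, Σy²=1101
r = (7×1123 - 79×73)/√((7×1175 - 79²)(7×1101 - 73²))
= 2094/√(1984×2378) = 2094/√4717952 ≈ 2094/2172.0847 ≈ 0.9641

r ≈ 0.9641


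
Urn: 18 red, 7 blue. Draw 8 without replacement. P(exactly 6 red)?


Hypergeometric: C(18,6)×C(7,2)/C(25,8)
= 18564×21/1081575 = 43316/120175

P(X=6) = 43316/120175 ≈ 36.04%


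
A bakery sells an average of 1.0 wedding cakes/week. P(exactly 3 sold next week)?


Poisson(λ=1.0): P(X=3) = e^(-λ)×λ^k/k!
= e^(-1.0) × 1.0^3 / 3!
≈ 0.3678794412 × 1 / 6 ≈ 0.061313

P(X=3) ≈ 0.061313 ≈ 6.13%


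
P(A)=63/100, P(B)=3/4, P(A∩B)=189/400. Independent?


P(A)×P(B) = 189/400
P(A∩B) = 189/400
Equal ✓ → Independent

Yes, independent


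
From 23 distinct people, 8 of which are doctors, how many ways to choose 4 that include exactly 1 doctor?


Choose 1 of the 8 doctors and 3 of the other 15 people:
C(8,1)×C(15,3) = 8×455 = 3640

3640


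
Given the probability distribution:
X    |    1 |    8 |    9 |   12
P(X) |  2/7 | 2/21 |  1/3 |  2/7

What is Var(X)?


E[X] = 157/21
E[X²] = 1565/21
Var(X) = E[X²] - (E[X])² = 1565/21 - 24649/441 = 8216/441

Var(X) = 8216/441 ≈ 18.6304


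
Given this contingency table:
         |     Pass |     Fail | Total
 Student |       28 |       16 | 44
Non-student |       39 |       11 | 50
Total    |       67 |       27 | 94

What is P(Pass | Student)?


P(Pass | Student) = 28/(28+16) = 28/44 = 7/11

P(Pass|Student) = 7/11 ≈ 63.64%


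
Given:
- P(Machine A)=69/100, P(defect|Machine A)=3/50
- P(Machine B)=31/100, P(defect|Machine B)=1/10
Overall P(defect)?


P(B) = Σ P(B|Aᵢ)×P(Aᵢ)
  3/50×69/100 = 207/5000
  1/10×31/100 = 31/1000
Sum = 181/2500

P(defect) = 181/2500 ≈ 7.24%


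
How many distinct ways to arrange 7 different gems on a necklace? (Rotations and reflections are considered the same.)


Free circular arrangements: rotations and reflections both identified.
(n-1)!/2 = 6!/2 = 720/2 = 360

360


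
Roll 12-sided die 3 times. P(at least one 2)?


P(no 2)^3 = (11/12)^3 = 1331/1728
P(≥1) = 1 - 1331/1728 = 397/1728

P = 397/1728 ≈ 22.97%


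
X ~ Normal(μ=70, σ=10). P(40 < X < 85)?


z₁=(40-70)/10=-3.0, z₂=(85-70)/10=1.5
P = Φ(1.5) - Φ(-3.0) = 0.933193 - 0.001350 = 0.931843 ≈ 0.9318

P(40 < X < 85) ≈ 0.9318


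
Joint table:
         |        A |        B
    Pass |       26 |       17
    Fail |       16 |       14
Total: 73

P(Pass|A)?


P(Pass|A) = 26/(26+16) = 26/42 = 13/21

P = 13/21 ≈ 61.90%


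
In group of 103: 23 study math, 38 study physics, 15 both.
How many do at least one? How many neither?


|A∪B| = 23+38-15 = 46
Neither = 103-46 = 57

At least one: 46; Neither: 57


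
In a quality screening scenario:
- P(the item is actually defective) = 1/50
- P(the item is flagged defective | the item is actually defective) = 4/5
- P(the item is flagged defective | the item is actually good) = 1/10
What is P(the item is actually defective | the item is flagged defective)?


Using Bayes' theorem:
P(A|B) = P(B|A)·P(A) / P(B)

P(the item is flagged defective) = 4/5 × 1/50 + 1/10 × 49/50
= 2/125 + 49/500 = 57/500

P(the item is actually defective|the item is flagged defective) = (2/125) / (57/500) = 8/57

P(the item is actually defective|the item is flagged defective) = 8/57 ≈ 14.04%


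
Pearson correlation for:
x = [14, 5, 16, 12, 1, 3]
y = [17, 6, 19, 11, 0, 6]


n=6, Σx=51, Σy=59, Σxy=722, Σx²=631, Σy²=843
r = (6×722 - 51×59)/√((6×631 - 51²)(6×843 - 59²))
= 1323/√(1185×1577) = 1323/√1868745 ≈ 1323/1367.0205 ≈ 0.9678

r ≈ 0.9678


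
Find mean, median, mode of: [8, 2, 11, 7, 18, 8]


Sorted: [2, 7, 8, 8, 11, 18]
Mean = 54/6 = 9
Median = 8
Freq: {8: 2, 2: 1, 11: 1, 7: 1, 18: 1}
Mode: [8]

Mean=9, Median=8, Mode=8


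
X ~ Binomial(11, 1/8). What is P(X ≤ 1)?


P(X ≤ 1) = Σ P(X=i) for i=0..1
P(X=0) = 1977326743/8589934592
P(X=1) = 3107227739/8589934592
Sum = 2542277241/4294967296

P(X ≤ 1) = 2542277241/4294967296 ≈ 59.19%


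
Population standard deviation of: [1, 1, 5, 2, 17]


Mean = 26/5
  (1-26/5)²=441/25
  (1-26/5)²=441/25
  (5-26/5)²=1/25
  (2-26/5)²=256/25
  (17-26/5)²=3481/25
Σ(x-μ)² = 924/5
σ² = (924/5)/5 = 924/25

σ = √(924/25) ≈ 6.0795


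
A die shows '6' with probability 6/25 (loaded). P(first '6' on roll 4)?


Geometric: P(X=4) = (1-p)^(k-1)×p = (19/25)^3×6/25 = 41154/390625

P(X=4) = 41154/390625 ≈ 10.54%


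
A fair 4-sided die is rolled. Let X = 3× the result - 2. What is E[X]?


E[die] = (1+4)/2 = 5/2
E[X] = 3×5/2 - 2 = 11/2

E[X] = 11/2


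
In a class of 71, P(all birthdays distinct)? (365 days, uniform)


P(all different) = Π(365-i)/365 for i=0..70
= (365/365)×(364/365)×...×(295/365)
= 0.000679

P ≈ 0.0007 ≈ 0.07%


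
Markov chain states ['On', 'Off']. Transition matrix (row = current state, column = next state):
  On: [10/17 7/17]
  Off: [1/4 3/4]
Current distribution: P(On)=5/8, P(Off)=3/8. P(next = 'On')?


P(next=On) = Σᵢ P(now=i)×P(i→On)
= 5/8×10/17 + 3/8×1/4
= 25/68 + 3/32 = 251/544

P = 251/544 ≈ 0.4614


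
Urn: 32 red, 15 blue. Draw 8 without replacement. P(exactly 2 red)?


Hypergeometric: C(32,2)×C(15,6)/C(47,8)
= 496×5005/314457495 = 45136/5717409

P(X=2) = 45136/5717409 ≈ 0.79%


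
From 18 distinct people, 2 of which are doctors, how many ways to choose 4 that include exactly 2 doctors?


Choose 2 of the 2 doctors and 2 of the other 16 people:
C(2,2)×C(16,2) = 1×120 = 120

120


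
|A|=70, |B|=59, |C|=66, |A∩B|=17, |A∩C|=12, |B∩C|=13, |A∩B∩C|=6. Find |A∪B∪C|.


|A∪B∪C| = 70+59+66-17-12-13+6 = 159

|A∪B∪C| = 159


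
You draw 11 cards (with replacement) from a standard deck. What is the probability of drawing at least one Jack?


P(not a Jack) = 48/52 = 12/13
P(none in 11 draws) = (12/13)^11 = 743008370688/1792160394037
P(≥1 Jack) = 1 - 743008370688/1792160394037 = 1049152023349/1792160394037

P = 1049152023349/1792160394037 ≈ 58.54%


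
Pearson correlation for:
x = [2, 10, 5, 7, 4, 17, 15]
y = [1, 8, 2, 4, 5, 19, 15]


n=7, Σx=60, Σy=54, Σxy=688, Σx²=708, Σy²=696
r = (7×688 - 60×54)/√((7×708 - 60²)(7×696 - 54²))
= 1576/√(1356×1956) = 1576/√2652336 ≈ 1576/1628.5994 ≈ 0.9677

r ≈ 0.9677


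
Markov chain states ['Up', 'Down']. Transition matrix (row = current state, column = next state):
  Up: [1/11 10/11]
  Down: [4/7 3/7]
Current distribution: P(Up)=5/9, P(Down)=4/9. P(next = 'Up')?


P(next=Up) = Σᵢ P(now=i)×P(i→Up)
= 5/9×1/11 + 4/9×4/7
= 5/99 + 16/63 = 211/693

P = 211/693 ≈ 0.3045


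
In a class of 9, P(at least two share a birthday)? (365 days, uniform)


P(all different) = Π(365-i)/365 for i=0..8
= 0.905376
P(match) = 1 - 0.905376 = 0.094624

P ≈ 0.0946 ≈ 9.46%


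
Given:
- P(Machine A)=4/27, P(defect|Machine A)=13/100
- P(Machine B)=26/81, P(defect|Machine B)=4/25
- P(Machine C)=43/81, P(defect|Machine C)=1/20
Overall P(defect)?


P(B) = Σ P(B|Aᵢ)×P(Aᵢ)
  13/100×4/27 = 13/675
  4/25×26/81 = 104/2025
  1/20×43/81 = 43/1620
Sum = 787/8100

P(defect) = 787/8100 ≈ 9.72%


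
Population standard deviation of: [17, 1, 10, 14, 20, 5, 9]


Mean = 76/7
  (17-76/7)²=1849/49
  (1-76/7)²=4761/49
  (10-76/7)²=36/49
  (14-76/7)²=484/49
  (20-76/7)²=4096/49
  (5-76/7)²=1681/49
  (9-76/7)²=169/49
Σ(x-μ)² = 1868/7
σ² = (1868/7)/7 = 1868/49

σ = √(1868/49) ≈ 6.1743


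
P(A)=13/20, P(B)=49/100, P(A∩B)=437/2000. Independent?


P(A)×P(B) = 637/2000
P(A∩B) = 437/2000
Not equal → NOT independent

No, not independent


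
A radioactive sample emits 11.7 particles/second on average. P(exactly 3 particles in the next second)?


Poisson(λ=11.7): P(X=3) = e^(-λ)×λ^k/k!
= e^(-11.7) × 11.7^3 / 3!
≈ 8.293819161e-06 × 1601.613 / 6 ≈ 0.002214

P(X=3) ≈ 0.002214 ≈ 0.22%


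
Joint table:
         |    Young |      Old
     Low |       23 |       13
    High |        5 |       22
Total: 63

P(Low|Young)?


P(Low|Young) = 23/(23+5) = 23/28

P = 23/28 ≈ 82.14%


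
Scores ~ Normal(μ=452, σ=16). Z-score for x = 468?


z = (x - μ)/σ = (468 - 452)/16 = 1.0

z = 1.0


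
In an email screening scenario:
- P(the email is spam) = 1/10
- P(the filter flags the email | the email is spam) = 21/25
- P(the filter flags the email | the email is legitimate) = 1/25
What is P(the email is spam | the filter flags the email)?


Using Bayes' theorem:
P(A|B) = P(B|A)·P(A) / P(B)

P(the filter flags the email) = 21/25 × 1/10 + 1/25 × 9/10
= 21/250 + 9/250 = 3/25

P(the email is spam|the filter flags the email) = (21/250) / (3/25) = 7/10

P(the email is spam|the filter flags the email) = 7/10 ≈ 70.00%


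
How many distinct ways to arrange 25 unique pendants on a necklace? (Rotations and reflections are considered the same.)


Free circular arrangements: rotations and reflections both identified.
(n-1)!/2 = 24!/2 = 620448401733239439360000/2 = 310224200866619719680000

310224200866619719680000


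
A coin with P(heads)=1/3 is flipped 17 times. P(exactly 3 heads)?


Binomial: P(X=3) = C(17,3)×p^3×(1-p)^14
= 680 × 1/27 × 16384/4782969 = 11141120/129140163

P(X=3) = 11141120/129140163 ≈ 8.63%


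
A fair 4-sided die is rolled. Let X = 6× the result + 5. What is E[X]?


E[die] = (1+4)/2 = 5/2
E[X] = 6×5/2 + 5 = 20

E[X] = 20


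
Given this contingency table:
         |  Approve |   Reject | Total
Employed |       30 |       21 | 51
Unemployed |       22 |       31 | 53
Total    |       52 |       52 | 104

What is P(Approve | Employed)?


P(Approve | Employed) = 30/(30+21) = 30/51 = 10/17

P(Approve|Employed) = 10/17 ≈ 58.82%


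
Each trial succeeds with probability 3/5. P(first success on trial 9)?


Geometric: P(X=9) = (1-p)^(k-1)×p = (2/5)^8×3/5 = 768/1953125

P(X=9) = 768/1953125 ≈ 0.04%


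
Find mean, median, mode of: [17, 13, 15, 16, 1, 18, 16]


Sorted: [1, 13, 15, 16, 16, 17, 18]
Mean = 96/7
Median = 16
Freq: {17: 1, 13: 1, 15: 1, 16: 2, 1: 1, 18: 1}
Mode: [16]

Mean=96/7, Median=16, Mode=16


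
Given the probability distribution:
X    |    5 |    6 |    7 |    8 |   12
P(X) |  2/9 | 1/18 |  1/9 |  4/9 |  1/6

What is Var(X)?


E[X] = 70/9
E[X²] = 589/9
Var(X) = E[X²] - (E[X])² = 589/9 - 4900/81 = 401/81

Var(X) = 401/81 ≈ 4.9506


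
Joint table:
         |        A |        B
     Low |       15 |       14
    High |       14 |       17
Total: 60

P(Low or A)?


P(Low∨A) = P(Low) + P(A) - P(Low∧A)
= (29 + 29 - 15)/60 = 43/60

P = 43/60 ≈ 71.67%


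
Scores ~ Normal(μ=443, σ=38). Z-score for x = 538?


z = (x - μ)/σ = (538 - 443)/38 = 2.5

z = 2.5


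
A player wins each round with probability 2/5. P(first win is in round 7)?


Geometric: P(X=7) = (1-p)^(k-1)×p = (3/5)^6×2/5 = 1458/78125

P(X=7) = 1458/78125 ≈ 1.87%


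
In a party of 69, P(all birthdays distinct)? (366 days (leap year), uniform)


P(all different) = Π(366-i)/366 for i=0..68
= (366/366)×(365/366)×...×(298/366)
= 0.001057

P ≈ 0.0011 ≈ 0.11%


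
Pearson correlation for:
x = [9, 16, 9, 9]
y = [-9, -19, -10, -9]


n=4, Σx=43, Σy=-47, Σxy=-556, Σx²=499, Σy²=623
r = (4×(-556) - 43×(-47))/√((4×499 - 43²)(4×623 - (-47)²))
= -203/√(147×283) = -203/√41601 ≈ -203/203.9632 ≈ -0.9953

r ≈ -0.9953


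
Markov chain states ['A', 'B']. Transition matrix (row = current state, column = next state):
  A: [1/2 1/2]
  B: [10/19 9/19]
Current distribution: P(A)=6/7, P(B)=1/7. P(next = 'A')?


P(next=A) = Σᵢ P(now=i)×P(i→A)
= 6/7×1/2 + 1/7×10/19
= 3/7 + 10/133 = 67/133

P = 67/133 ≈ 0.5038


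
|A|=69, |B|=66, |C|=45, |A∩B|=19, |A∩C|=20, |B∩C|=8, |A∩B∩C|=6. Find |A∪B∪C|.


|A∪B∪C| = 69+66+45-19-20-8+6 = 139

|A∪B∪C| = 139


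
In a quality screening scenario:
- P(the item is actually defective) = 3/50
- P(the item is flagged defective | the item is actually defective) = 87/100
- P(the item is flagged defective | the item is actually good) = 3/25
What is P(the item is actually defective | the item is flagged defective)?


Using Bayes' theorem:
P(A|B) = P(B|A)·P(A) / P(B)

P(the item is flagged defective) = 87/100 × 3/50 + 3/25 × 47/50
= 261/5000 + 141/1250 = 33/200

P(the item is actually defective|the item is flagged defective) = (261/5000) / (33/200) = 87/275

P(the item is actually defective|the item is flagged defective) = 87/275 ≈ 31.64%


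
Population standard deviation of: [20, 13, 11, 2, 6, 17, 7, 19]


Mean = 95/8
  (20-95/8)²=4225/64
  (13-95/8)²=81/64
  (11-95/8)²=49/64
  (2-95/8)²=6241/64
  (6-95/8)²=2209/64
  (17-95/8)²=1681/64
  (7-95/8)²=1521/64
  (19-95/8)²=3249/64
Σ(x-μ)² = 2407/8
σ² = (2407/8)/8 = 2407/64

σ = √(2407/64) ≈ 6.1326


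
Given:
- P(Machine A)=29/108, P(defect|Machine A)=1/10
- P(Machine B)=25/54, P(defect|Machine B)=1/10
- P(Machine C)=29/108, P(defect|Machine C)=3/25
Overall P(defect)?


P(B) = Σ P(B|Aᵢ)×P(Aᵢ)
  1/10×29/108 = 29/1080
  1/10×25/54 = 5/108
  3/25×29/108 = 29/900
Sum = 569/5400

P(defect) = 569/5400 ≈ 10.54%


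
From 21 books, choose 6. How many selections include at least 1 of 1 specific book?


Complement: C(21,6) - C(20,6) = 54264 - 38760 = 15504

15504


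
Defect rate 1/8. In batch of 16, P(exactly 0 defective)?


Binomial: P(X=0) = C(16,0)×p^0×(1-p)^16
= 1 × 1 × 33232930569601/281474976710656 = 33232930569601/281474976710656

P(X=0) = 33232930569601/281474976710656 ≈ 11.81%


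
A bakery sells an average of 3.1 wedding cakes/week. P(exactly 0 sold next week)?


Poisson(λ=3.1): P(X=0) = e^(-λ)×λ^k/k!
= e^(-3.1) × 3.1^0 / 0!
≈ 0.04504920239 × 1 / 1 ≈ 0.045049

P(X=0) ≈ 0.045049 ≈ 4.50%


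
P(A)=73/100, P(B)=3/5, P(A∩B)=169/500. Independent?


P(A)×P(B) = 219/500
P(A∩B) = 169/500
Not equal → NOT independent

No, not independent


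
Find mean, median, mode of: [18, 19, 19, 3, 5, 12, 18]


Sorted: [3, 5, 12, 18, 18, 19, 19]
Mean = 94/7
Median = 18
Freq: {18: 2, 19: 2, 3: 1, 5: 1, 12: 1}
Mode: [18, 19]

Mean=94/7, Median=18, Mode=[18, 19]


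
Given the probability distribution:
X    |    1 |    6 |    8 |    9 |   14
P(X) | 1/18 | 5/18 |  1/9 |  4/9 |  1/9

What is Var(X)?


E[X] = 49/6
E[X²] = 1349/18
Var(X) = E[X²] - (E[X])² = 1349/18 - 2401/36 = 33/4

Var(X) = 33/4 ≈ 8.2500


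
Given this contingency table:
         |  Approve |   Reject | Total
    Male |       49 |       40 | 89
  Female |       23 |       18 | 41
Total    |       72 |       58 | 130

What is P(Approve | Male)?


P(Approve | Male) = 49/(49+40) = 49/89

P(Approve|Male) = 49/89 ≈ 55.06%


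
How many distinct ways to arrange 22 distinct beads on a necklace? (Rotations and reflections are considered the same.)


Free circular arrangements: rotations and reflections both identified.
(n-1)!/2 = 21!/2 = 51090942171709440000/2 = 25545471085854720000

25545471085854720000


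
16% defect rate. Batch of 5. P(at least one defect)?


P(all good) = (21/25)^5 = 4084101/9765625
P(≥1 defect) = 5681524/9765625

P = 5681524/9765625 ≈ 58.18%


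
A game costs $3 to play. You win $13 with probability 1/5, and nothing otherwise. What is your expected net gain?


E[gain] = (13-3)×1/5 + (-3)×4/5
= 2 - 12/5 = -2/5

Expected net gain = $-2/5 ≈ $-0.40


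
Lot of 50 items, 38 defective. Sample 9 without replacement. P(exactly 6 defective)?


Hypergeometric: C(38,6)×C(12,3)/C(50,9)
= 2760681×220/2505433700 = 394383/1626905

P(X=6) = 394383/1626905 ≈ 24.24%


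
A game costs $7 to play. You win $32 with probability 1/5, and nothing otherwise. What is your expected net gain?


E[gain] = (32-7)×1/5 + (-7)×4/5
= 5 - 28/5 = -3/5

Expected net gain = $-3/5 ≈ $-0.60


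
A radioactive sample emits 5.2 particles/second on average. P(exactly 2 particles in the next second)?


Poisson(λ=5.2): P(X=2) = e^(-λ)×λ^k/k!
= e^(-5.2) × 5.2^2 / 2!
≈ 0.005516564421 × 27.04 / 2 ≈ 0.074584

P(X=2) ≈ 0.074584 ≈ 7.46%


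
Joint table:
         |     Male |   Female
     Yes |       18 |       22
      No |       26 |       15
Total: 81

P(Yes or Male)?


P(Yes∨Male) = P(Yes) + P(Male) - P(Yes∧Male)
= (40 + 44 - 18)/81 = 66/81 = 22/27

P = 22/27 ≈ 81.48%


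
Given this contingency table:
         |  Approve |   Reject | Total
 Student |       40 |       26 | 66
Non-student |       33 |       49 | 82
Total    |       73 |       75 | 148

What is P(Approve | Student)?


P(Approve | Student) = 40/(40+26) = 40/66 = 20/33

P(Approve|Student) = 20/33 ≈ 60.61%


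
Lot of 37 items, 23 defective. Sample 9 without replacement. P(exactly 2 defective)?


Hypergeometric: C(23,2)×C(14,7)/C(37,9)
= 253×3432/124403620 = 19734/2827355

P(X=2) = 19734/2827355 ≈ 0.70%


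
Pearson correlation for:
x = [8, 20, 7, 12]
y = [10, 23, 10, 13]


n=4, Σx=47, Σy=56, Σxy=766, Σx²=657, Σy²=898
r = (4×766 - 47×56)/√((4×657 - 47²)(4×898 - 56²))
= 432/√(419×456) = 432/√191064 ≈ 432/437.1087 ≈ 0.9883

r ≈ 0.9883


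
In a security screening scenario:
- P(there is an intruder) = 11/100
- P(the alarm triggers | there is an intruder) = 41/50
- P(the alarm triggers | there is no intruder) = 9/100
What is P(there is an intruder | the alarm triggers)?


Using Bayes' theorem:
P(A|B) = P(B|A)·P(A) / P(B)

P(the alarm triggers) = 41/50 × 11/100 + 9/100 × 89/100
= 451/5000 + 801/10000 = 1703/10000

P(there is an intruder|the alarm triggers) = (451/5000) / (1703/10000) = 902/1703

P(there is an intruder|the alarm triggers) = 902/1703 ≈ 52.97%


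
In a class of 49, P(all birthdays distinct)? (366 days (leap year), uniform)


P(all different) = Π(366-i)/366 for i=0..48
= (366/366)×(365/366)×...×(318/366)
= 0.034553

P ≈ 0.0346 ≈ 3.46%


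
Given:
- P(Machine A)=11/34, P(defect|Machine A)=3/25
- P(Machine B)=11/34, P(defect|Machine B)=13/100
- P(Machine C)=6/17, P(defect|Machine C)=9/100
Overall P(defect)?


P(B) = Σ P(B|Aᵢ)×P(Aᵢ)
  3/25×11/34 = 33/850
  13/100×11/34 = 143/3400
  9/100×6/17 = 27/850
Sum = 383/3400

P(defect) = 383/3400 ≈ 11.26%


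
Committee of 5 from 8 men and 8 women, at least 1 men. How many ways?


Count by #men:
  1M,4W: C(8,1)×C(8,4)=560
  2M,3W: C(8,2)×C(8,3)=1568
  3M,2W: C(8,3)×C(8,2)=1568
  4M,1W: C(8,4)×C(8,1)=560
  5M,0W: C(8,5)×C(8,0)=56
Total = 4312

4312


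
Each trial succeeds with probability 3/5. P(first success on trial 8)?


Geometric: P(X=8) = (1-p)^(k-1)×p = (2/5)^7×3/5 = 384/390625

P(X=8) = 384/390625 ≈ 0.10%


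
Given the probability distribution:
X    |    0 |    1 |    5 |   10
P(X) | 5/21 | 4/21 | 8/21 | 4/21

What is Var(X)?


E[X] = 4
E[X²] = 604/21
Var(X) = E[X²] - (E[X])² = 604/21 - 16 = 268/21

Var(X) = 268/21 ≈ 12.7619


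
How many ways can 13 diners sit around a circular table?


Circular arrangements of 13 distinct objects: fix one position to break rotational symmetry.
(n-1)! = 12! = 479001600

479001600


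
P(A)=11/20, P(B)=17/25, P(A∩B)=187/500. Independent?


P(A)×P(B) = 187/500
P(A∩B) = 187/500
Equal ✓ → Independent

Yes, independent


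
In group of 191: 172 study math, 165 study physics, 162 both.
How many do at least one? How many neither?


|A∪B| = 172+165-162 = 175
Neither = 191-175 = 16

At least one: 175; Neither: 16


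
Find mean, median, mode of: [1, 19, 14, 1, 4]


Sorted: [1, 1, 4, 14, 19]
Mean = 39/5
Median = 4
Freq: {1: 2, 19: 1, 14: 1, 4: 1}
Mode: [1]

Mean=39/5, Median=4, Mode=1


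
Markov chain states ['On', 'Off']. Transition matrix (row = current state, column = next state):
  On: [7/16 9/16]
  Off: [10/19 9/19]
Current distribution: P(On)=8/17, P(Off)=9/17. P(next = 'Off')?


P(next=Off) = Σᵢ P(now=i)×P(i→Off)
= 8/17×9/16 + 9/17×9/19
= 9/34 + 81/323 = 333/646

P = 333/646 ≈ 0.5155


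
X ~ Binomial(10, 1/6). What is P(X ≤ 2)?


P(X ≤ 2) = Σ P(X=i) for i=0..2
P(X=0) = 9765625/60466176
P(X=1) = 9765625/30233088
P(X=2) = 1953125/6718464
Sum = 1953125/2519424

P(X ≤ 2) = 1953125/2519424 ≈ 77.52%


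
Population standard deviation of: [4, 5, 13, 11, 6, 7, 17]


Mean = 63/7 = 9
  (4-9)²=25
  (5-9)²=16
  (13-9)²=16
  (11-9)²=4
  (6-9)²=9
  (7-9)²=4
  (17-9)²=64
Σ(x-μ)² = 138
σ² = 138/7

σ = √(138/7) ≈ 4.4401


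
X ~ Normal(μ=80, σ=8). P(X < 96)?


z = (96-80)/8 = 2.0
P(Z < 2.0) = 0.9772

P(X < 96) ≈ 0.9772


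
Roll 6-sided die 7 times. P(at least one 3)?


P(no 3)^7 = (5/6)^7 = 78125/279936
P(≥1) = 1 - 78125/279936 = 201811/279936

P = 201811/279936 ≈ 72.09%


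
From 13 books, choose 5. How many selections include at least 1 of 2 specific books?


Complement: C(13,5) - C(11,5) = 1287 - 462 = 825

825


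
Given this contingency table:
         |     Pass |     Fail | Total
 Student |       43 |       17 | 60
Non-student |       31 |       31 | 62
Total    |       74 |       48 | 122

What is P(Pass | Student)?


P(Pass | Student) = 43/(43+17) = 43/60

P(Pass|Student) = 43/60 ≈ 71.67%


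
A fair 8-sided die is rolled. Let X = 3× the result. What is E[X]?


E[die] = (1+8)/2 = 9/2
E[X] = 3 × 9/2 = 27/2

E[X] = 27/2


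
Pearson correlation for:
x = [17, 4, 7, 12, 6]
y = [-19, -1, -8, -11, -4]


n=5, Σx=46, Σy=-43, Σxy=-539, Σx²=534, Σy²=563
r = (5×(-539) - 46×(-43))/√((5×534 - 46²)(5×563 - (-43)²))
= -717/√(554×966) = -717/√535164 ≈ -717/731.5490 ≈ -0.9801

r ≈ -0.9801


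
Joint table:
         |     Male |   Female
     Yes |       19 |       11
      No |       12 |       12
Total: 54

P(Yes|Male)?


P(Yes|Male) = 19/(19+12) = 19/31

P = 19/31 ≈ 61.29%


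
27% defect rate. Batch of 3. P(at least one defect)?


P(all good) = (73/100)^3 = 389017/1000000
P(≥1 defect) = 610983/1000000

P = 610983/1000000 ≈ 61.10%


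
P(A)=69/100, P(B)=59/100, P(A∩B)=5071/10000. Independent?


P(A)×P(B) = 4071/10000
P(A∩B) = 5071/10000
Not equal → NOT independent

No, not independent


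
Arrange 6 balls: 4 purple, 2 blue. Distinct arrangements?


6!/(4!×2!) = 15

15


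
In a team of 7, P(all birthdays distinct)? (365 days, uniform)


P(all different) = Π(365-i)/365 for i=0..6
= (365/365)×(364/365)×...×(359/365)
= 0.943764

P ≈ 0.9438 ≈ 94.38%


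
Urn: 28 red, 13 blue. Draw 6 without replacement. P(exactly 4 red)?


Hypergeometric: C(28,4)×C(13,2)/C(41,6)
= 20475×78/4496388 = 20475/57646

P(X=4) = 20475/57646 ≈ 35.52%


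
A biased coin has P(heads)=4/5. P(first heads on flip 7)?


Geometric: P(X=7) = (1-p)^(k-1)×p = (1/5)^6×4/5 = 4/78125

P(X=7) = 4/78125 ≈ 0.01%


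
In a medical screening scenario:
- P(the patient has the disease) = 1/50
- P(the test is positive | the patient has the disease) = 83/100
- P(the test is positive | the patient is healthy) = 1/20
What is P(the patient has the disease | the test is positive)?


Using Bayes' theorem:
P(A|B) = P(B|A)·P(A) / P(B)

P(the test is positive) = 83/100 × 1/50 + 1/20 × 49/50
= 83/5000 + 49/1000 = 41/625

P(the patient has the disease|the test is positive) = (83/5000) / (41/625) = 83/328

P(the patient has the disease|the test is positive) = 83/328 ≈ 25.30%


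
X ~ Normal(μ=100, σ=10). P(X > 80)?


z = (80-100)/10 = -2.0
P(X > 80) = 1 - P(Z ≤ -2.0) = 1 - 0.0228 = 0.9772

P(X > 80) ≈ 0.9772


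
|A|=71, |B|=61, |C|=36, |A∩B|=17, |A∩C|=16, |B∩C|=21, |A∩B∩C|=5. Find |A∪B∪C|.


|A∪B∪C| = 71+61+36-17-16-21+5 = 119

|A∪B∪C| = 119


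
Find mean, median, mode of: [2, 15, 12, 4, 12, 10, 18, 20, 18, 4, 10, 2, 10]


Sorted: [2, 2, 4, 4, 10, 10, 10, 12, 12, 15, 18, 18, 20]
Mean = 137/13
Median = 10
Freq: {2: 2, 15: 1, 12: 2, 4: 2, 10: 3, 18: 2, 20: 1}
Mode: [10]

Mean=137/13, Median=10, Mode=10


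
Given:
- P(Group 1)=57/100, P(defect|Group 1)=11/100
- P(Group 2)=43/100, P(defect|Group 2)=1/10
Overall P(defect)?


P(B) = Σ P(B|Aᵢ)×P(Aᵢ)
  11/100×57/100 = 627/10000
  1/10×43/100 = 43/1000
Sum = 1057/10000

P(defect) = 1057/10000 ≈ 10.57%


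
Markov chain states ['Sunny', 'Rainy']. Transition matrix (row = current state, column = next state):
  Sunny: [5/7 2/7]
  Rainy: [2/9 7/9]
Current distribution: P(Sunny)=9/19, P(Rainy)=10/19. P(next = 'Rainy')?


P(next=Rainy) = Σᵢ P(now=i)×P(i→Rainy)
= 9/19×2/7 + 10/19×7/9
= 18/133 + 70/171 = 652/1197

P = 652/1197 ≈ 0.5447


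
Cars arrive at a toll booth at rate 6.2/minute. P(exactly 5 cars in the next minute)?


Poisson(λ=6.2): P(X=5) = e^(-λ)×λ^k/k!
= e^(-6.2) × 6.2^5 / 5!
≈ 0.002029430636 × 9161.32832 / 120 ≈ 0.154936

P(X=5) ≈ 0.154936 ≈ 15.49%


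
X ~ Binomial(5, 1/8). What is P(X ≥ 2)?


P(X ≥ 2) = Σ P(X=i) for i=2..5
P(X=2) = 1715/16384
P(X=3) = 245/16384
P(X=4) = 35/32768
P(X=5) = 1/32768
Sum = 989/8192

P(X ≥ 2) = 989/8192 ≈ 12.07%


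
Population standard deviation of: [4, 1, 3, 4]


Mean = 12/4 = 3
  (4-3)²=1
  (1-3)²=4
  (3-3)²=0
  (4-3)²=1
Σ(x-μ)² = 6
σ² = 6/4 = 3/2

σ = √(3/2) ≈ 1.2247


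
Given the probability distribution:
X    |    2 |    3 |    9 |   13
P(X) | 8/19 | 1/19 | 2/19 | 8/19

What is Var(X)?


E[X] = 141/19
E[X²] = 1555/19
Var(X) = E[X²] - (E[X])² = 1555/19 - 19881/361 = 9664/361

Var(X) = 9664/361 ≈ 26.7701


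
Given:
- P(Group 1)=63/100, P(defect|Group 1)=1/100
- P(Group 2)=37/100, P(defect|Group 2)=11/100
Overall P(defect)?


P(B) = Σ P(B|Aᵢ)×P(Aᵢ)
  1/100×63/100 = 63/10000
  11/100×37/100 = 407/10000
Sum = 47/1000

P(defect) = 47/1000 ≈ 4.70%


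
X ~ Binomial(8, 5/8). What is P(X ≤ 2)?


P(X ≤ 2) = Σ P(X=i) for i=0..2
P(X=0) = 6561/16777216
P(X=1) = 10935/2097152
P(X=2) = 127575/4194304
Sum = 604341/16777216

P(X ≤ 2) = 604341/16777216 ≈ 3.60%


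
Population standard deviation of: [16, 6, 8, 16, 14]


Mean = 60/5 = 12
  (16-12)²=16
  (6-12)²=36
  (8-12)²=16
  (16-12)²=16
  (14-12)²=4
Σ(x-μ)² = 88
σ² = 88/5

σ = √(88/5) ≈ 4.1952


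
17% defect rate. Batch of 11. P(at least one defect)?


P(all good) = (83/100)^11 = 1287831418538085836267/10000000000000000000000
P(≥1 defect) = 8712168581461914163733/10000000000000000000000

P = 8712168581461914163733/10000000000000000000000 ≈ 87.12%


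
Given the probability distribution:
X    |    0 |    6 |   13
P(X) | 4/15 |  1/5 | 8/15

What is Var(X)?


E[X] = 122/15
E[X²] = 292/3
Var(X) = E[X²] - (E[X])² = 292/3 - 14884/225 = 7016/225

Var(X) = 7016/225 ≈ 31.1822


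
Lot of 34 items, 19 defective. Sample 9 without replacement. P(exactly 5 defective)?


Hypergeometric: C(19,5)×C(15,4)/C(34,9)
= 11628×1365/52451256 = 5985/19778

P(X=5) = 5985/19778 ≈ 30.26%


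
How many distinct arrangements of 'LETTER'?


Letters: 6, freq: {'L': 1, 'E': 2, 'T': 2, 'R': 1}
6!/(1!×2!×2!×1!) = 720/4 = 180

180


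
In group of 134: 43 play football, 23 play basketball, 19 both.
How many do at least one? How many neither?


|A∪B| = 43+23-19 = 47
Neither = 134-47 = 87

At least one: 47; Neither: 87
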